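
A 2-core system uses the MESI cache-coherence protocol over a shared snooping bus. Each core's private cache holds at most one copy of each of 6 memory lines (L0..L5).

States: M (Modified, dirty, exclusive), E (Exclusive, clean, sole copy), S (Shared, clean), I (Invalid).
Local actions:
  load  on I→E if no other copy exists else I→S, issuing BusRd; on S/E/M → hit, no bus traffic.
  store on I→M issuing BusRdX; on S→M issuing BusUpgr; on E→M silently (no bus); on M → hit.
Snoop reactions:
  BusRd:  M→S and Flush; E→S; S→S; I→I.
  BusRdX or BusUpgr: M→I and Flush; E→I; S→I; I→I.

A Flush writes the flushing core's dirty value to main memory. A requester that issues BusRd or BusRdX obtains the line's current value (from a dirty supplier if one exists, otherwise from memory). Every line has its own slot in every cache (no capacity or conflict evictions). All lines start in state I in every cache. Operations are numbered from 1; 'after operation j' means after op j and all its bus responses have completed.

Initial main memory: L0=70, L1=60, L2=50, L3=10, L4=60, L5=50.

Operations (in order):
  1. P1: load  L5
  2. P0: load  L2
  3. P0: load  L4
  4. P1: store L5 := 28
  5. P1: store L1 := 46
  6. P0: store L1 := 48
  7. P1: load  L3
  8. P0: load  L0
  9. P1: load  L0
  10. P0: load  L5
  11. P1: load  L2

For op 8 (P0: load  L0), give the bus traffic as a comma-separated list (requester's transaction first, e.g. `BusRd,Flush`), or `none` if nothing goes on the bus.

  op1 P1: load  L5 → I/E on L5; bus BusRd; mem=50
  op2 P0: load  L2 → E/I on L2; bus BusRd; mem=50
  op3 P0: load  L4 → E/I on L4; bus BusRd; mem=60
  op4 P1: store L5 := 28 → I/M on L5; bus (none); mem=50
  op5 P1: store L1 := 46 → I/M on L1; bus BusRdX; mem=60
  op6 P0: store L1 := 48 → M/I on L1; bus BusRdX Flush; mem=46
  op7 P1: load  L3 → I/E on L3; bus BusRd; mem=10
  op8 P0: load  L0 → E/I on L0; bus BusRd; mem=70
  op9 P1: load  L0 → S/S on L0; bus BusRd; mem=70
  op10 P0: load  L5 → S/S on L5; bus BusRd Flush; mem=28
  op11 P1: load  L2 → S/S on L2; bus BusRd; mem=50

bus = BusRd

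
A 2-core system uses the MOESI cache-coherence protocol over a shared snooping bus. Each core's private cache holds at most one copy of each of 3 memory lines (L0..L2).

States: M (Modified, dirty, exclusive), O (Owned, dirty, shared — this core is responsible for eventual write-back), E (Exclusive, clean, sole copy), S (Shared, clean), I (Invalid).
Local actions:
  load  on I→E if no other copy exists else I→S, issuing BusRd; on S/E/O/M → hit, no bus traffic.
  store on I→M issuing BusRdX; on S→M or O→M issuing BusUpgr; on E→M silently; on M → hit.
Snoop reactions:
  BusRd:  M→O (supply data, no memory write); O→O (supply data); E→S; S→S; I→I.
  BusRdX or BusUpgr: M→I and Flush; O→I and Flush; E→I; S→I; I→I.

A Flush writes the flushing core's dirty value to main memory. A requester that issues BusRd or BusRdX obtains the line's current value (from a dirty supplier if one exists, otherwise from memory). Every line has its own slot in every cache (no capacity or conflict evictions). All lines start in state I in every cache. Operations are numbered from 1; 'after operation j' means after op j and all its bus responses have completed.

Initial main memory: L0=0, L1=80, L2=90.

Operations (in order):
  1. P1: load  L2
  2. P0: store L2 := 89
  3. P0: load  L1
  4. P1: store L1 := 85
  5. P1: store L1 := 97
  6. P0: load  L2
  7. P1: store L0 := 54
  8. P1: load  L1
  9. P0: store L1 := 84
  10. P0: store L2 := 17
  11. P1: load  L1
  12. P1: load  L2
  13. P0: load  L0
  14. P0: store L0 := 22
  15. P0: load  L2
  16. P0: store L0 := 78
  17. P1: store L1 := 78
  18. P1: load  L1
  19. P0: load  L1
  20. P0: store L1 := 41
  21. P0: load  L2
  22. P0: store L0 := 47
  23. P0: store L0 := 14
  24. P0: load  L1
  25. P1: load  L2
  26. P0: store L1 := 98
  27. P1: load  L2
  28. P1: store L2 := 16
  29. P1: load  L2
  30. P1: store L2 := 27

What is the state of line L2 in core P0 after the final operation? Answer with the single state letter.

step 1: P1: load  L2  ⟶  IE  (L2)  txn=BusRd  M[L2]=90
step 2: P0: store L2 := 89  ⟶  MI  (L2)  txn=BusRdX  M[L2]=90
step 3: P0: load  L1  ⟶  EI  (L1)  txn=BusRd  M[L1]=80
step 4: P1: store L1 := 85  ⟶  IM  (L1)  txn=BusRdX  M[L1]=80
step 5: P1: store L1 := 97  ⟶  IM  (L1)  txn=∅  M[L1]=80
step 6: P0: load  L2  ⟶  MI  (L2)  txn=∅  M[L2]=90
step 7: P1: store L0 := 54  ⟶  IM  (L0)  txn=BusRdX  M[L0]=0
step 8: P1: load  L1  ⟶  IM  (L1)  txn=∅  M[L1]=80
step 9: P0: store L1 := 84  ⟶  MI  (L1)  txn=BusRdX+Flush  M[L1]=97
step 10: P0: store L2 := 17  ⟶  MI  (L2)  txn=∅  M[L2]=90
step 11: P1: load  L1  ⟶  OS  (L1)  txn=BusRd  M[L1]=97
step 12: P1: load  L2  ⟶  OS  (L2)  txn=BusRd  M[L2]=90
step 13: P0: load  L0  ⟶  SO  (L0)  txn=BusRd  M[L0]=0
step 14: P0: store L0 := 22  ⟶  MI  (L0)  txn=BusUpgr+Flush  M[L0]=54
step 15: P0: load  L2  ⟶  OS  (L2)  txn=∅  M[L2]=90
step 16: P0: store L0 := 78  ⟶  MI  (L0)  txn=∅  M[L0]=54
step 17: P1: store L1 := 78  ⟶  IM  (L1)  txn=BusUpgr+Flush  M[L1]=84
step 18: P1: load  L1  ⟶  IM  (L1)  txn=∅  M[L1]=84
step 19: P0: load  L1  ⟶  SO  (L1)  txn=BusRd  M[L1]=84
step 20: P0: store L1 := 41  ⟶  MI  (L1)  txn=BusUpgr+Flush  M[L1]=78
step 21: P0: load  L2  ⟶  OS  (L2)  txn=∅  M[L2]=90
step 22: P0: store L0 := 47  ⟶  MI  (L0)  txn=∅  M[L0]=54
step 23: P0: store L0 := 14  ⟶  MI  (L0)  txn=∅  M[L0]=54
step 24: P0: load  L1  ⟶  MI  (L1)  txn=∅  M[L1]=78
step 25: P1: load  L2  ⟶  OS  (L2)  txn=∅  M[L2]=90
step 26: P0: store L1 := 98  ⟶  MI  (L1)  txn=∅  M[L1]=78
step 27: P1: load  L2  ⟶  OS  (L2)  txn=∅  M[L2]=90
step 28: P1: store L2 := 16  ⟶  IM  (L2)  txn=BusUpgr+Flush  M[L2]=17
step 29: P1: load  L2  ⟶  IM  (L2)  txn=∅  M[L2]=17
step 30: P1: store L2 := 27  ⟶  IM  (L2)  txn=∅  M[L2]=17

state = I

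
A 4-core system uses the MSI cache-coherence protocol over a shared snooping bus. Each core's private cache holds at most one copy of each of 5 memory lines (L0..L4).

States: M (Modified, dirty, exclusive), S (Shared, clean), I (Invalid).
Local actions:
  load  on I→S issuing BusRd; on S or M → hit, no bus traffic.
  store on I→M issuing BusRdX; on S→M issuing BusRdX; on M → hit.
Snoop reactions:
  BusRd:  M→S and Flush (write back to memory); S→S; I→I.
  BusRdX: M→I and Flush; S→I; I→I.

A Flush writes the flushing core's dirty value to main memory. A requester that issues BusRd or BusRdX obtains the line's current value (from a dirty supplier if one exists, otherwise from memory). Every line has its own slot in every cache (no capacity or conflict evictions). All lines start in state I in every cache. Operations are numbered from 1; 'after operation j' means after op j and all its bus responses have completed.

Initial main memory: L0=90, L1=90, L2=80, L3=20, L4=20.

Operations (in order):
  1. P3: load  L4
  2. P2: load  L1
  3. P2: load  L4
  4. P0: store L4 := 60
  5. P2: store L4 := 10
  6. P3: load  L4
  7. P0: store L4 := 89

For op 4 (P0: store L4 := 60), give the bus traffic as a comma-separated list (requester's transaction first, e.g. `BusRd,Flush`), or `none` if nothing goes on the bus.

step 1: P3: load  L4  ⟶  IIIS  (L4)  txn=BusRd  M[L4]=20
step 2: P2: load  L1  ⟶  IISI  (L1)  txn=BusRd  M[L1]=90
step 3: P2: load  L4  ⟶  IISS  (L4)  txn=BusRd  M[L4]=20
step 4: P0: store L4 := 60  ⟶  MIII  (L4)  txn=BusRdX  M[L4]=20
step 5: P2: store L4 := 10  ⟶  IIMI  (L4)  txn=BusRdX+Flush  M[L4]=60
step 6: P3: load  L4  ⟶  IISS  (L4)  txn=BusRd+Flush  M[L4]=10
step 7: P0: store L4 := 89  ⟶  MIII  (L4)  txn=BusRdX  M[L4]=10

bus = BusRdX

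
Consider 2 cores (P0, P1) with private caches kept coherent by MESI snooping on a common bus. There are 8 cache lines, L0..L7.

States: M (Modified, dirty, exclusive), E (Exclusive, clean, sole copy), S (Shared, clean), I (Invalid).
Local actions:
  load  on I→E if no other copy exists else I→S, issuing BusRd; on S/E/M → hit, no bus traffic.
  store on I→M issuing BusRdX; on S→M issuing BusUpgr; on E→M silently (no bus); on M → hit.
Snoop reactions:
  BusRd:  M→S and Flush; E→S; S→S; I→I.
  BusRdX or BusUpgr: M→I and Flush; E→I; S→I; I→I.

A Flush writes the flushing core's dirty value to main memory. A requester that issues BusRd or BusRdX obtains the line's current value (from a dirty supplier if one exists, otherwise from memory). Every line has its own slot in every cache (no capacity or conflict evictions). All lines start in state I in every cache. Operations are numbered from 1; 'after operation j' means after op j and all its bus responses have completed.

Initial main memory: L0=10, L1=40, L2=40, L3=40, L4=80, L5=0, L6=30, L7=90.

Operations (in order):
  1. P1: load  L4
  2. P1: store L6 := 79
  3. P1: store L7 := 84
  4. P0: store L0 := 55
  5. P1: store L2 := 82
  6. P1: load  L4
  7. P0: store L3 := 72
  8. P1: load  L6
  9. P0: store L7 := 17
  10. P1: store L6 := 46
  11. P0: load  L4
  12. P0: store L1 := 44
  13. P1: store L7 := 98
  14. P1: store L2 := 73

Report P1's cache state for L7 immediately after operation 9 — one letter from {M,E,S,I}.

[1] P1: load  L4 | P0:I, P1:E(80) | bus: BusRd
[2] P1: store L6 := 79 | P0:I, P1:M(79) | bus: BusRdX
[3] P1: store L7 := 84 | P0:I, P1:M(84) | bus: BusRdX
[4] P0: store L0 := 55 | P0:M(55), P1:I | bus: BusRdX
[5] P1: store L2 := 82 | P0:I, P1:M(82) | bus: BusRdX
[6] P1: load  L4 | P0:I, P1:E(80) | bus: none
[7] P0: store L3 := 72 | P0:M(72), P1:I | bus: BusRdX
[8] P1: load  L6 | P0:I, P1:M(79) | bus: none
[9] P0: store L7 := 17 | P0:M(17), P1:I | bus: BusRdX,Flush
[10] P1: store L6 := 46 | P0:I, P1:M(46) | bus: none
[11] P0: load  L4 | P0:S(80), P1:S(80) | bus: BusRd
[12] P0: store L1 := 44 | P0:M(44), P1:I | bus: BusRdX
[13] P1: store L7 := 98 | P0:I, P1:M(98) | bus: BusRdX,Flush
[14] P1: store L2 := 73 | P0:I, P1:M(73) | bus: none

state = I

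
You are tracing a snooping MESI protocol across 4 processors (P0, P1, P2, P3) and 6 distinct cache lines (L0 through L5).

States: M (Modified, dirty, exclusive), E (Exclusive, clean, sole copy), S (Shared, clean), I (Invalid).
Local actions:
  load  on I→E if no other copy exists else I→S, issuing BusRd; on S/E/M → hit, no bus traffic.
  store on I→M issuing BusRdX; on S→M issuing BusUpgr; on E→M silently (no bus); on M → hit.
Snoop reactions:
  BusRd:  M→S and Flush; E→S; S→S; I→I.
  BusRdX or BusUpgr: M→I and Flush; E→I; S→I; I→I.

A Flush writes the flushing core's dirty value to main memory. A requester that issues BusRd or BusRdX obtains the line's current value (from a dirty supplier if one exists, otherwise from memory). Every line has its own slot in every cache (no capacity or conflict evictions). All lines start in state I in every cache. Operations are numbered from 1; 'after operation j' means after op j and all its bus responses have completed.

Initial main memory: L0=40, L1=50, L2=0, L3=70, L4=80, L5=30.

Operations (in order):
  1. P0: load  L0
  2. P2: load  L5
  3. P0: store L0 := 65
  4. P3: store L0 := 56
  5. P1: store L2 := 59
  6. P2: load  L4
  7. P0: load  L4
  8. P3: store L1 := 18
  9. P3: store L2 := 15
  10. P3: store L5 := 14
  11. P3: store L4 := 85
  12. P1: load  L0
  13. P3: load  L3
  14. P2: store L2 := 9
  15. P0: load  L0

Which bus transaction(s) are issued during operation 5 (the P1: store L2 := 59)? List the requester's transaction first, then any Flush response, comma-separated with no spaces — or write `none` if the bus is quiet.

  op1 P0: load  L0 → E/I/I/I on L0; bus BusRd; mem=40
  op2 P2: load  L5 → I/I/E/I on L5; bus BusRd; mem=30
  op3 P0: store L0 := 65 → M/I/I/I on L0; bus (none); mem=40
  op4 P3: store L0 := 56 → I/I/I/M on L0; bus BusRdX Flush; mem=65
  op5 P1: store L2 := 59 → I/M/I/I on L2; bus BusRdX; mem=0
  op6 P2: load  L4 → I/I/E/I on L4; bus BusRd; mem=80
  op7 P0: load  L4 → S/I/S/I on L4; bus BusRd; mem=80
  op8 P3: store L1 := 18 → I/I/I/M on L1; bus BusRdX; mem=50
  op9 P3: store L2 := 15 → I/I/I/M on L2; bus BusRdX Flush; mem=59
  op10 P3: store L5 := 14 → I/I/I/M on L5; bus BusRdX; mem=30
  op11 P3: store L4 := 85 → I/I/I/M on L4; bus BusRdX; mem=80
  op12 P1: load  L0 → I/S/I/S on L0; bus BusRd Flush; mem=56
  op13 P3: load  L3 → I/I/I/E on L3; bus BusRd; mem=70
  op14 P2: store L2 := 9 → I/I/M/I on L2; bus BusRdX Flush; mem=15
  op15 P0: load  L0 → S/S/I/S on L0; bus BusRd; mem=56

bus = BusRdX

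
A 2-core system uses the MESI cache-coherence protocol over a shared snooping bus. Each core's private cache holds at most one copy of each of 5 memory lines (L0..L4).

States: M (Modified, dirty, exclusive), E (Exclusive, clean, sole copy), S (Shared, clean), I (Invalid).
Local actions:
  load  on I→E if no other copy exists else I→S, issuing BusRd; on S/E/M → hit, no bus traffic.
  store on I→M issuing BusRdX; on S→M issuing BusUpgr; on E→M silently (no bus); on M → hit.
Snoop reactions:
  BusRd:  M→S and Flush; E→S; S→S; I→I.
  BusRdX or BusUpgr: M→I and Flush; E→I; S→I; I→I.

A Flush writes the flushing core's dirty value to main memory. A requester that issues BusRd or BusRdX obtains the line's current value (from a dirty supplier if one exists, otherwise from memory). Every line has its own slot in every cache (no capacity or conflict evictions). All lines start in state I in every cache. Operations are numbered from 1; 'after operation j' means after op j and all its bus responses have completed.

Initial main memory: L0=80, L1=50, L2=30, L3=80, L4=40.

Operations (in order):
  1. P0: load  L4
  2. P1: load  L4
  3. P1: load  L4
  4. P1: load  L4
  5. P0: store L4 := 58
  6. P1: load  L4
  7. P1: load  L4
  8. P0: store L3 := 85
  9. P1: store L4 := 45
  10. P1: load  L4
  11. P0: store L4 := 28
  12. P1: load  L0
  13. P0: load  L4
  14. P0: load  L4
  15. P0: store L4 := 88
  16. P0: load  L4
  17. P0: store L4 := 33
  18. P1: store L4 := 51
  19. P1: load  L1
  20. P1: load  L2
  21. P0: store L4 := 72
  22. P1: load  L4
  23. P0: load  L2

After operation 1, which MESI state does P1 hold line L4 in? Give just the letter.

state = I

step 1: P0: load  L4  ⟶  EI  (L4)  txn=BusRd  M[L4]=40
step 2: P1: load  L4  ⟶  SS  (L4)  txn=BusRd  M[L4]=40
step 3: P1: load  L4  ⟶  SS  (L4)  txn=∅  M[L4]=40
step 4: P1: load  L4  ⟶  SS  (L4)  txn=∅  M[L4]=40
step 5: P0: store L4 := 58  ⟶  MI  (L4)  txn=BusUpgr  M[L4]=40
step 6: P1: load  L4  ⟶  SS  (L4)  txn=BusRd+Flush  M[L4]=58
step 7: P1: load  L4  ⟶  SS  (L4)  txn=∅  M[L4]=58
step 8: P0: store L3 := 85  ⟶  MI  (L3)  txn=BusRdX  M[L3]=80
step 9: P1: store L4 := 45  ⟶  IM  (L4)  txn=BusUpgr  M[L4]=58
step 10: P1: load  L4  ⟶  IM  (L4)  txn=∅  M[L4]=58
step 11: P0: store L4 := 28  ⟶  MI  (L4)  txn=BusRdX+Flush  M[L4]=45
step 12: P1: load  L0  ⟶  IE  (L0)  txn=BusRd  M[L0]=80
step 13: P0: load  L4  ⟶  MI  (L4)  txn=∅  M[L4]=45
step 14: P0: load  L4  ⟶  MI  (L4)  txn=∅  M[L4]=45
step 15: P0: store L4 := 88  ⟶  MI  (L4)  txn=∅  M[L4]=45
step 16: P0: load  L4  ⟶  MI  (L4)  txn=∅  M[L4]=45
step 17: P0: store L4 := 33  ⟶  MI  (L4)  txn=∅  M[L4]=45
step 18: P1: store L4 := 51  ⟶  IM  (L4)  txn=BusRdX+Flush  M[L4]=33
step 19: P1: load  L1  ⟶  IE  (L1)  txn=BusRd  M[L1]=50
step 20: P1: load  L2  ⟶  IE  (L2)  txn=BusRd  M[L2]=30
step 21: P0: store L4 := 72  ⟶  MI  (L4)  txn=BusRdX+Flush  M[L4]=51
step 22: P1: load  L4  ⟶  SS  (L4)  txn=BusRd+Flush  M[L4]=72
step 23: P0: load  L2  ⟶  SS  (L2)  txn=BusRd  M[L2]=30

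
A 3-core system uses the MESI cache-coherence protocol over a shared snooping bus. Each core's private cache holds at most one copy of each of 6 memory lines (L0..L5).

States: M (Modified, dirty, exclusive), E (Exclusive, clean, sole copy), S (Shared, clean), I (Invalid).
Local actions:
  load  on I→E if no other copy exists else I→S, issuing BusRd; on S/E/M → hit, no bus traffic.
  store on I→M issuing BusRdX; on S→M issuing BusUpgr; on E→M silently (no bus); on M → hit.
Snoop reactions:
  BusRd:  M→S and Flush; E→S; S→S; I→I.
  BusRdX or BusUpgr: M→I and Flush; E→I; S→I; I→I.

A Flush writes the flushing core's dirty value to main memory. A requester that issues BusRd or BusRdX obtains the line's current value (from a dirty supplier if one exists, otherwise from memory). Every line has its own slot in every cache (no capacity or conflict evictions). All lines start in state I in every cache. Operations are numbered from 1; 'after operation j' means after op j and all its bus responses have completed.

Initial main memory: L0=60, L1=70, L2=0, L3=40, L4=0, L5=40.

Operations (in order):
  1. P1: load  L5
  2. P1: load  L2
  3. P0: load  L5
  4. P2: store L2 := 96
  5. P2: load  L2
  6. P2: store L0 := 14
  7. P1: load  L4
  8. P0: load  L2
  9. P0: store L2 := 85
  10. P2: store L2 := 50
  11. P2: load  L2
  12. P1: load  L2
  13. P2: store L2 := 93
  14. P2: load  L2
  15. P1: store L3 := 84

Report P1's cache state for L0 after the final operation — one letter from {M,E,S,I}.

state = I

  op1 P1: load  L5 → I/E/I on L5; bus BusRd; mem=40
  op2 P1: load  L2 → I/E/I on L2; bus BusRd; mem=0
  op3 P0: load  L5 → S/S/I on L5; bus BusRd; mem=40
  op4 P2: store L2 := 96 → I/I/M on L2; bus BusRdX; mem=0
  op5 P2: load  L2 → I/I/M on L2; bus (none); mem=0
  op6 P2: store L0 := 14 → I/I/M on L0; bus BusRdX; mem=60
  op7 P1: load  L4 → I/E/I on L4; bus BusRd; mem=0
  op8 P0: load  L2 → S/I/S on L2; bus BusRd Flush; mem=96
  op9 P0: store L2 := 85 → M/I/I on L2; bus BusUpgr; mem=96
  op10 P2: store L2 := 50 → I/I/M on L2; bus BusRdX Flush; mem=85
  op11 P2: load  L2 → I/I/M on L2; bus (none); mem=85
  op12 P1: load  L2 → I/S/S on L2; bus BusRd Flush; mem=50
  op13 P2: store L2 := 93 → I/I/M on L2; bus BusUpgr; mem=50
  op14 P2: load  L2 → I/I/M on L2; bus (none); mem=50
  op15 P1: store L3 := 84 → I/M/I on L3; bus BusRdX; mem=40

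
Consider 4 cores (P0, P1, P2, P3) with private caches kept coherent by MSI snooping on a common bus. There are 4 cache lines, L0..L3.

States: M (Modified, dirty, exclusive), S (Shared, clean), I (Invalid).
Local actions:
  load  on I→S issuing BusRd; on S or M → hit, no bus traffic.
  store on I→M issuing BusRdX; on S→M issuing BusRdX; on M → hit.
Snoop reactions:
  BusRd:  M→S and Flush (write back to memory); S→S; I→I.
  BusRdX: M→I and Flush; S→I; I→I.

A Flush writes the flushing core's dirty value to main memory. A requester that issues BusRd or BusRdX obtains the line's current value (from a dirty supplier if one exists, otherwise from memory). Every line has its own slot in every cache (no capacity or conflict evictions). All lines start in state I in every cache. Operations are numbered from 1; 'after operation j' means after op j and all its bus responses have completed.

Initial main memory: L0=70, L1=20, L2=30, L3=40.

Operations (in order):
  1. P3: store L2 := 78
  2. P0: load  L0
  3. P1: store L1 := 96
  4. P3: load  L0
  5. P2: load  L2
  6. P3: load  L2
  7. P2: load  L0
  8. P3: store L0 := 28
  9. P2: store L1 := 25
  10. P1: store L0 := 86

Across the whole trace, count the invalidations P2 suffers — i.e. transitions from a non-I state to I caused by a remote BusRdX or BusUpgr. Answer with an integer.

invalidations = 1

1. P3: store L2 := 78  bus=[BusRdX]  L2: P0=I P1=I P2=I P3=M  mem[L2]=30
2. P0: load  L0  bus=[BusRd]  L0: P0=S P1=I P2=I P3=I  mem[L0]=70
3. P1: store L1 := 96  bus=[BusRdX]  L1: P0=I P1=M P2=I P3=I  mem[L1]=20
4. P3: load  L0  bus=[BusRd]  L0: P0=S P1=I P2=I P3=S  mem[L0]=70
5. P2: load  L2  bus=[BusRd,Flush]  L2: P0=I P1=I P2=S P3=S  mem[L2]=78
6. P3: load  L2  bus=[-]  L2: P0=I P1=I P2=S P3=S  mem[L2]=78
7. P2: load  L0  bus=[BusRd]  L0: P0=S P1=I P2=S P3=S  mem[L0]=70
8. P3: store L0 := 28  bus=[BusRdX]  L0: P0=I P1=I P2=I P3=M  mem[L0]=70
9. P2: store L1 := 25  bus=[BusRdX,Flush]  L1: P0=I P1=I P2=M P3=I  mem[L1]=96
10. P1: store L0 := 86  bus=[BusRdX,Flush]  L0: P0=I P1=M P2=I P3=I  mem[L0]=28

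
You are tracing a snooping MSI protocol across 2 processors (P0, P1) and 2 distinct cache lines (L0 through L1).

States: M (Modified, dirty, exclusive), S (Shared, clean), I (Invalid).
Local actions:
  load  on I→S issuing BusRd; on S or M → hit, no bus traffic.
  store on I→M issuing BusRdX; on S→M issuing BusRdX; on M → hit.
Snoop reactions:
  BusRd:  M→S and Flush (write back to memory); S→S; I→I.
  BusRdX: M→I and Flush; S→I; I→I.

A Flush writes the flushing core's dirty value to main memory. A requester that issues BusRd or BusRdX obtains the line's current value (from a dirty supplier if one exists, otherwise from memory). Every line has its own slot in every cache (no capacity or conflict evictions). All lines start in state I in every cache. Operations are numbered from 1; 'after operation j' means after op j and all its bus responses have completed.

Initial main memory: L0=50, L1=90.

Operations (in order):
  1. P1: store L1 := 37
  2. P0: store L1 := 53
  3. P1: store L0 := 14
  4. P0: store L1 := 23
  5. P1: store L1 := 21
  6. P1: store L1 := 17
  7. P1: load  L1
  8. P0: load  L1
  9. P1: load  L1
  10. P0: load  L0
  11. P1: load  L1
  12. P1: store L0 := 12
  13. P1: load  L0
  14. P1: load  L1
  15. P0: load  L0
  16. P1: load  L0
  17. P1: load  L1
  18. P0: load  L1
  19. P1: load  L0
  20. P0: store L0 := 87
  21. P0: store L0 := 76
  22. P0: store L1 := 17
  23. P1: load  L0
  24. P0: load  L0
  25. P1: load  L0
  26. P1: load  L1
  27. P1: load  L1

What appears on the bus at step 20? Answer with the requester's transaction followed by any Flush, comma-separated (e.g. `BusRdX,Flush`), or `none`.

bus = BusRdX

[1] P1: store L1 := 37 | P0:I, P1:M(37) | bus: BusRdX
[2] P0: store L1 := 53 | P0:M(53), P1:I | bus: BusRdX,Flush
[3] P1: store L0 := 14 | P0:I, P1:M(14) | bus: BusRdX
[4] P0: store L1 := 23 | P0:M(23), P1:I | bus: none
[5] P1: store L1 := 21 | P0:I, P1:M(21) | bus: BusRdX,Flush
[6] P1: store L1 := 17 | P0:I, P1:M(17) | bus: none
[7] P1: load  L1 | P0:I, P1:M(17) | bus: none
[8] P0: load  L1 | P0:S(17), P1:S(17) | bus: BusRd,Flush
[9] P1: load  L1 | P0:S(17), P1:S(17) | bus: none
[10] P0: load  L0 | P0:S(14), P1:S(14) | bus: BusRd,Flush
[11] P1: load  L1 | P0:S(17), P1:S(17) | bus: none
[12] P1: store L0 := 12 | P0:I, P1:M(12) | bus: BusRdX
[13] P1: load  L0 | P0:I, P1:M(12) | bus: none
[14] P1: load  L1 | P0:S(17), P1:S(17) | bus: none
[15] P0: load  L0 | P0:S(12), P1:S(12) | bus: BusRd,Flush
[16] P1: load  L0 | P0:S(12), P1:S(12) | bus: none
[17] P1: load  L1 | P0:S(17), P1:S(17) | bus: none
[18] P0: load  L1 | P0:S(17), P1:S(17) | bus: none
[19] P1: load  L0 | P0:S(12), P1:S(12) | bus: none
[20] P0: store L0 := 87 | P0:M(87), P1:I | bus: BusRdX
[21] P0: store L0 := 76 | P0:M(76), P1:I | bus: none
[22] P0: store L1 := 17 | P0:M(17), P1:I | bus: BusRdX
[23] P1: load  L0 | P0:S(76), P1:S(76) | bus: BusRd,Flush
[24] P0: load  L0 | P0:S(76), P1:S(76) | bus: none
[25] P1: load  L0 | P0:S(76), P1:S(76) | bus: none
[26] P1: load  L1 | P0:S(17), P1:S(17) | bus: BusRd,Flush
[27] P1: load  L1 | P0:S(17), P1:S(17) | bus: none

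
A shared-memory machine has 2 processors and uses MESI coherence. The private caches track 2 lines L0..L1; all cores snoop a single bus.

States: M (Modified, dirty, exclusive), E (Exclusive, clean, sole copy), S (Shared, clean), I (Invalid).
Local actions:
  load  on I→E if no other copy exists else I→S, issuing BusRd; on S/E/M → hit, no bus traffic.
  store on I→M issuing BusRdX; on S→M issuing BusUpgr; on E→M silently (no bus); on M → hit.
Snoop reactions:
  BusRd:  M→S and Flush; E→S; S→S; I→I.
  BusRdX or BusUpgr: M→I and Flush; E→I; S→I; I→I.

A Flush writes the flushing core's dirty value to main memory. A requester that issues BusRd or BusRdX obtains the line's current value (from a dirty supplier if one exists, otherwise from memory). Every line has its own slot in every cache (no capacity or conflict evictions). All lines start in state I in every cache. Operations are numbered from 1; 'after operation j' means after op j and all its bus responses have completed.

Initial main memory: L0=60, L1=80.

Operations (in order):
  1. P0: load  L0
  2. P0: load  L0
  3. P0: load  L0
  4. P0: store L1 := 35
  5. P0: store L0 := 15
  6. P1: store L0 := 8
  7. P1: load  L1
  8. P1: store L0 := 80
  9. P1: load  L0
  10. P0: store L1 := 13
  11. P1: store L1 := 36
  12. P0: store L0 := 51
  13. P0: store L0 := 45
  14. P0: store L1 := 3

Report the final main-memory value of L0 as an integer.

  op1 P0: load  L0 → E/I on L0; bus BusRd; mem=60
  op2 P0: load  L0 → E/I on L0; bus (none); mem=60
  op3 P0: load  L0 → E/I on L0; bus (none); mem=60
  op4 P0: store L1 := 35 → M/I on L1; bus BusRdX; mem=80
  op5 P0: store L0 := 15 → M/I on L0; bus (none); mem=60
  op6 P1: store L0 := 8 → I/M on L0; bus BusRdX Flush; mem=15
  op7 P1: load  L1 → S/S on L1; bus BusRd Flush; mem=35
  op8 P1: store L0 := 80 → I/M on L0; bus (none); mem=15
  op9 P1: load  L0 → I/M on L0; bus (none); mem=15
  op10 P0: store L1 := 13 → M/I on L1; bus BusUpgr; mem=35
  op11 P1: store L1 := 36 → I/M on L1; bus BusRdX Flush; mem=13
  op12 P0: store L0 := 51 → M/I on L0; bus BusRdX Flush; mem=80
  op13 P0: store L0 := 45 → M/I on L0; bus (none); mem=80
  op14 P0: store L1 := 3 → M/I on L1; bus BusRdX Flush; mem=36

memory[L0] = 80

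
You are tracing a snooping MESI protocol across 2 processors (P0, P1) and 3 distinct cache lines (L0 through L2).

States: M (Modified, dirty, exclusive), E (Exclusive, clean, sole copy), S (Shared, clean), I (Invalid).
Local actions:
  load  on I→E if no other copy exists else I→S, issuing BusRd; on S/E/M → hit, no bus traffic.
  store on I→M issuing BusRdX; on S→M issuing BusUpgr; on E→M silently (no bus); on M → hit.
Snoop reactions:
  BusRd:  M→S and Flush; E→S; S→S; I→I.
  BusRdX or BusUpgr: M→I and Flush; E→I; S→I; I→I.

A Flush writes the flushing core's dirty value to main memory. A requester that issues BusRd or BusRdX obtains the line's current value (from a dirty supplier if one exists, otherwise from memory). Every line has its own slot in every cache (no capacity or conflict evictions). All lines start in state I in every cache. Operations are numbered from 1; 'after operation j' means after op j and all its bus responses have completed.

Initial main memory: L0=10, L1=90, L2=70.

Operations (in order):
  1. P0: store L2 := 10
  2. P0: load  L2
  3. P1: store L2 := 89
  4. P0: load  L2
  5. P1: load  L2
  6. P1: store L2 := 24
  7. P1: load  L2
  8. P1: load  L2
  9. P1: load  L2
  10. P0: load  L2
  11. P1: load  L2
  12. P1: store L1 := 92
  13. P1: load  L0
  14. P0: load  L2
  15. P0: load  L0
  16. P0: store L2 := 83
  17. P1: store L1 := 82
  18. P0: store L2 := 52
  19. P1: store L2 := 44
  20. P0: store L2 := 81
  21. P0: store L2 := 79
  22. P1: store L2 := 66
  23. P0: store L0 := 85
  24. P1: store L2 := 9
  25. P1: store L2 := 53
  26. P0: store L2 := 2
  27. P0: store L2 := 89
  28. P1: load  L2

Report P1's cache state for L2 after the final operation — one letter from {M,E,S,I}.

state = S

step 1: P0: store L2 := 10  ⟶  MI  (L2)  txn=BusRdX  M[L2]=70
step 2: P0: load  L2  ⟶  MI  (L2)  txn=∅  M[L2]=70
step 3: P1: store L2 := 89  ⟶  IM  (L2)  txn=BusRdX+Flush  M[L2]=10
step 4: P0: load  L2  ⟶  SS  (L2)  txn=BusRd+Flush  M[L2]=89
step 5: P1: load  L2  ⟶  SS  (L2)  txn=∅  M[L2]=89
step 6: P1: store L2 := 24  ⟶  IM  (L2)  txn=BusUpgr  M[L2]=89
step 7: P1: load  L2  ⟶  IM  (L2)  txn=∅  M[L2]=89
step 8: P1: load  L2  ⟶  IM  (L2)  txn=∅  M[L2]=89
step 9: P1: load  L2  ⟶  IM  (L2)  txn=∅  M[L2]=89
step 10: P0: load  L2  ⟶  SS  (L2)  txn=BusRd+Flush  M[L2]=24
step 11: P1: load  L2  ⟶  SS  (L2)  txn=∅  M[L2]=24
step 12: P1: store L1 := 92  ⟶  IM  (L1)  txn=BusRdX  M[L1]=90
step 13: P1: load  L0  ⟶  IE  (L0)  txn=BusRd  M[L0]=10
step 14: P0: load  L2  ⟶  SS  (L2)  txn=∅  M[L2]=24
step 15: P0: load  L0  ⟶  SS  (L0)  txn=BusRd  M[L0]=10
step 16: P0: store L2 := 83  ⟶  MI  (L2)  txn=BusUpgr  M[L2]=24
step 17: P1: store L1 := 82  ⟶  IM  (L1)  txn=∅  M[L1]=90
step 18: P0: store L2 := 52  ⟶  MI  (L2)  txn=∅  M[L2]=24
step 19: P1: store L2 := 44  ⟶  IM  (L2)  txn=BusRdX+Flush  M[L2]=52
step 20: P0: store L2 := 81  ⟶  MI  (L2)  txn=BusRdX+Flush  M[L2]=44
step 21: P0: store L2 := 79  ⟶  MI  (L2)  txn=∅  M[L2]=44
step 22: P1: store L2 := 66  ⟶  IM  (L2)  txn=BusRdX+Flush  M[L2]=79
step 23: P0: store L0 := 85  ⟶  MI  (L0)  txn=BusUpgr  M[L0]=10
step 24: P1: store L2 := 9  ⟶  IM  (L2)  txn=∅  M[L2]=79
step 25: P1: store L2 := 53  ⟶  IM  (L2)  txn=∅  M[L2]=79
step 26: P0: store L2 := 2  ⟶  MI  (L2)  txn=BusRdX+Flush  M[L2]=53
step 27: P0: store L2 := 89  ⟶  MI  (L2)  txn=∅  M[L2]=53
step 28: P1: load  L2  ⟶  SS  (L2)  txn=BusRd+Flush  M[L2]=89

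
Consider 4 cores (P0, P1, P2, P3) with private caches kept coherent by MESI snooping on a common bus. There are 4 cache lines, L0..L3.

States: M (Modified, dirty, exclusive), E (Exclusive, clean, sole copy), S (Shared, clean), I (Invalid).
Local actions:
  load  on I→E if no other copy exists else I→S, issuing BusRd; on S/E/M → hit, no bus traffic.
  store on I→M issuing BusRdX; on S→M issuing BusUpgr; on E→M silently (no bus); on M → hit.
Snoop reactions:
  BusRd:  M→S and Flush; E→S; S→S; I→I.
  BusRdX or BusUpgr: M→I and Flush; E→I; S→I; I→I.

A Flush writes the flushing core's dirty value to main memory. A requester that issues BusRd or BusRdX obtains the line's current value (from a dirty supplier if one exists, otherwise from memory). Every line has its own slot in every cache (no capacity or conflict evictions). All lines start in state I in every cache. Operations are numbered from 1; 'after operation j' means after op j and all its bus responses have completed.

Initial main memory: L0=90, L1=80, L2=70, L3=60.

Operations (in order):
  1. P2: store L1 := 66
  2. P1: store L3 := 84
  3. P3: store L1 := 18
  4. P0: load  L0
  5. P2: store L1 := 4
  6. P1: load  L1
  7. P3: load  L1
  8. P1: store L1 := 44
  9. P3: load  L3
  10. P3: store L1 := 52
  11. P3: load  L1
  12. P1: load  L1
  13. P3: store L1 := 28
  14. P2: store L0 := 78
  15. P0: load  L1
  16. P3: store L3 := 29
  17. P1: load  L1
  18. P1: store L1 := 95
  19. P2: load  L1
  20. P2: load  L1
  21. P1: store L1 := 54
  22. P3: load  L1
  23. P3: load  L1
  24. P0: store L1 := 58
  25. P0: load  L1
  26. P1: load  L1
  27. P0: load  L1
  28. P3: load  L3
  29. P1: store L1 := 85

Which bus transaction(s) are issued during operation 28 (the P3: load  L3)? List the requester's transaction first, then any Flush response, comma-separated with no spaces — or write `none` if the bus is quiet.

  op1 P2: store L1 := 66 → I/I/M/I on L1; bus BusRdX; mem=80
  op2 P1: store L3 := 84 → I/M/I/I on L3; bus BusRdX; mem=60
  op3 P3: store L1 := 18 → I/I/I/M on L1; bus BusRdX Flush; mem=66
  op4 P0: load  L0 → E/I/I/I on L0; bus BusRd; mem=90
  op5 P2: store L1 := 4 → I/I/M/I on L1; bus BusRdX Flush; mem=18
  op6 P1: load  L1 → I/S/S/I on L1; bus BusRd Flush; mem=4
  op7 P3: load  L1 → I/S/S/S on L1; bus BusRd; mem=4
  op8 P1: store L1 := 44 → I/M/I/I on L1; bus BusUpgr; mem=4
  op9 P3: load  L3 → I/S/I/S on L3; bus BusRd Flush; mem=84
  op10 P3: store L1 := 52 → I/I/I/M on L1; bus BusRdX Flush; mem=44
  op11 P3: load  L1 → I/I/I/M on L1; bus (none); mem=44
  op12 P1: load  L1 → I/S/I/S on L1; bus BusRd Flush; mem=52
  op13 P3: store L1 := 28 → I/I/I/M on L1; bus BusUpgr; mem=52
  op14 P2: store L0 := 78 → I/I/M/I on L0; bus BusRdX; mem=90
  op15 P0: load  L1 → S/I/I/S on L1; bus BusRd Flush; mem=28
  op16 P3: store L3 := 29 → I/I/I/M on L3; bus BusUpgr; mem=84
  op17 P1: load  L1 → S/S/I/S on L1; bus BusRd; mem=28
  op18 P1: store L1 := 95 → I/M/I/I on L1; bus BusUpgr; mem=28
  op19 P2: load  L1 → I/S/S/I on L1; bus BusRd Flush; mem=95
  op20 P2: load  L1 → I/S/S/I on L1; bus (none); mem=95
  op21 P1: store L1 := 54 → I/M/I/I on L1; bus BusUpgr; mem=95
  op22 P3: load  L1 → I/S/I/S on L1; bus BusRd Flush; mem=54
  op23 P3: load  L1 → I/S/I/S on L1; bus (none); mem=54
  op24 P0: store L1 := 58 → M/I/I/I on L1; bus BusRdX; mem=54
  op25 P0: load  L1 → M/I/I/I on L1; bus (none); mem=54
  op26 P1: load  L1 → S/S/I/I on L1; bus BusRd Flush; mem=58
  op27 P0: load  L1 → S/S/I/I on L1; bus (none); mem=58
  op28 P3: load  L3 → I/I/I/M on L3; bus (none); mem=84
  op29 P1: store L1 := 85 → I/M/I/I on L1; bus BusUpgr; mem=58

bus = none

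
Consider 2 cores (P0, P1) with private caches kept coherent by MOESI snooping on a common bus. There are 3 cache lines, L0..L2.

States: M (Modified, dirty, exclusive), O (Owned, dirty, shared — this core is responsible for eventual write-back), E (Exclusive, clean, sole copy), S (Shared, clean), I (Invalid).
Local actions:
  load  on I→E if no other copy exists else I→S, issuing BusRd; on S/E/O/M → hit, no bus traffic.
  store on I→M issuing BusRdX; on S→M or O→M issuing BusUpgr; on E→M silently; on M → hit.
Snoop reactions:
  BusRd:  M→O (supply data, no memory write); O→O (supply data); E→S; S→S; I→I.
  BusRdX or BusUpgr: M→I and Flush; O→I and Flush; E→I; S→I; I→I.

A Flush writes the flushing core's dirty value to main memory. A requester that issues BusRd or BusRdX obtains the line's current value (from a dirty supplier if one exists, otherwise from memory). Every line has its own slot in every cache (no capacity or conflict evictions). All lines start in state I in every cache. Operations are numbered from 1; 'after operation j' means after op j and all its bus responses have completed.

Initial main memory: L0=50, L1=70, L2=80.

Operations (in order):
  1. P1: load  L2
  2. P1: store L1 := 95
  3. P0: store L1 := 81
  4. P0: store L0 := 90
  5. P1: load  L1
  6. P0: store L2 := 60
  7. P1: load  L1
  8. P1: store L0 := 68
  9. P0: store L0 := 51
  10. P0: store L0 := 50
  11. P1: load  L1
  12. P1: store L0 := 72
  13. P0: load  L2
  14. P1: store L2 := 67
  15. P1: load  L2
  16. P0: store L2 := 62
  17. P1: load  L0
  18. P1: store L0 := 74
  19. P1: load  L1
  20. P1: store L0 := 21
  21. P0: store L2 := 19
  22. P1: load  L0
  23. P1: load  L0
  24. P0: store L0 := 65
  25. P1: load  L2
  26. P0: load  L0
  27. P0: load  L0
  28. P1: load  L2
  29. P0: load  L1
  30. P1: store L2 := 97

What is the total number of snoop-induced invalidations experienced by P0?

[1] P1: load  L2 | P0:I, P1:E(80) | bus: BusRd
[2] P1: store L1 := 95 | P0:I, P1:M(95) | bus: BusRdX
[3] P0: store L1 := 81 | P0:M(81), P1:I | bus: BusRdX,Flush
[4] P0: store L0 := 90 | P0:M(90), P1:I | bus: BusRdX
[5] P1: load  L1 | P0:O(81), P1:S(81) | bus: BusRd
[6] P0: store L2 := 60 | P0:M(60), P1:I | bus: BusRdX
[7] P1: load  L1 | P0:O(81), P1:S(81) | bus: none
[8] P1: store L0 := 68 | P0:I, P1:M(68) | bus: BusRdX,Flush
[9] P0: store L0 := 51 | P0:M(51), P1:I | bus: BusRdX,Flush
[10] P0: store L0 := 50 | P0:M(50), P1:I | bus: none
[11] P1: load  L1 | P0:O(81), P1:S(81) | bus: none
[12] P1: store L0 := 72 | P0:I, P1:M(72) | bus: BusRdX,Flush
[13] P0: load  L2 | P0:M(60), P1:I | bus: none
[14] P1: store L2 := 67 | P0:I, P1:M(67) | bus: BusRdX,Flush
[15] P1: load  L2 | P0:I, P1:M(67) | bus: none
[16] P0: store L2 := 62 | P0:M(62), P1:I | bus: BusRdX,Flush
[17] P1: load  L0 | P0:I, P1:M(72) | bus: none
[18] P1: store L0 := 74 | P0:I, P1:M(74) | bus: none
[19] P1: load  L1 | P0:O(81), P1:S(81) | bus: none
[20] P1: store L0 := 21 | P0:I, P1:M(21) | bus: none
[21] P0: store L2 := 19 | P0:M(19), P1:I | bus: none
[22] P1: load  L0 | P0:I, P1:M(21) | bus: none
[23] P1: load  L0 | P0:I, P1:M(21) | bus: none
[24] P0: store L0 := 65 | P0:M(65), P1:I | bus: BusRdX,Flush
[25] P1: load  L2 | P0:O(19), P1:S(19) | bus: BusRd
[26] P0: load  L0 | P0:M(65), P1:I | bus: none
[27] P0: load  L0 | P0:M(65), P1:I | bus: none
[28] P1: load  L2 | P0:O(19), P1:S(19) | bus: none
[29] P0: load  L1 | P0:O(81), P1:S(81) | bus: none
[30] P1: store L2 := 97 | P0:I, P1:M(97) | bus: BusUpgr,Flush

invalidations = 4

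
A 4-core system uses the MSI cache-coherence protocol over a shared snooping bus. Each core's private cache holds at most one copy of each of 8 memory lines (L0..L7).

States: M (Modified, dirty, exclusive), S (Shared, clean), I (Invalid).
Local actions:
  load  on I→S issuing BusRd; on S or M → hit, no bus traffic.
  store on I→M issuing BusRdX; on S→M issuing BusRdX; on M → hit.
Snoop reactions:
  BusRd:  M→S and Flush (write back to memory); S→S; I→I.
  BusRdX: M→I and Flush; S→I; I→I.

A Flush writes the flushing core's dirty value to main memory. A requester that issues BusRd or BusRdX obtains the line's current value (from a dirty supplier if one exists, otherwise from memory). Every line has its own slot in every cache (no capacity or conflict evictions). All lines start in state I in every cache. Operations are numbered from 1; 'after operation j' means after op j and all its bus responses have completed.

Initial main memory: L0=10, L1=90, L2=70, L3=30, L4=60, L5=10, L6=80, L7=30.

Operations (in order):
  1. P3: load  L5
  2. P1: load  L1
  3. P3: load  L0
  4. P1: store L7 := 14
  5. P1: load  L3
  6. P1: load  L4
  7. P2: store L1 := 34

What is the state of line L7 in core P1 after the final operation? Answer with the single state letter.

  op1 P3: load  L5 → I/I/I/S on L5; bus BusRd; mem=10
  op2 P1: load  L1 → I/S/I/I on L1; bus BusRd; mem=90
  op3 P3: load  L0 → I/I/I/S on L0; bus BusRd; mem=10
  op4 P1: store L7 := 14 → I/M/I/I on L7; bus BusRdX; mem=30
  op5 P1: load  L3 → I/S/I/I on L3; bus BusRd; mem=30
  op6 P1: load  L4 → I/S/I/I on L4; bus BusRd; mem=60
  op7 P2: store L1 := 34 → I/I/M/I on L1; bus BusRdX; mem=90

state = M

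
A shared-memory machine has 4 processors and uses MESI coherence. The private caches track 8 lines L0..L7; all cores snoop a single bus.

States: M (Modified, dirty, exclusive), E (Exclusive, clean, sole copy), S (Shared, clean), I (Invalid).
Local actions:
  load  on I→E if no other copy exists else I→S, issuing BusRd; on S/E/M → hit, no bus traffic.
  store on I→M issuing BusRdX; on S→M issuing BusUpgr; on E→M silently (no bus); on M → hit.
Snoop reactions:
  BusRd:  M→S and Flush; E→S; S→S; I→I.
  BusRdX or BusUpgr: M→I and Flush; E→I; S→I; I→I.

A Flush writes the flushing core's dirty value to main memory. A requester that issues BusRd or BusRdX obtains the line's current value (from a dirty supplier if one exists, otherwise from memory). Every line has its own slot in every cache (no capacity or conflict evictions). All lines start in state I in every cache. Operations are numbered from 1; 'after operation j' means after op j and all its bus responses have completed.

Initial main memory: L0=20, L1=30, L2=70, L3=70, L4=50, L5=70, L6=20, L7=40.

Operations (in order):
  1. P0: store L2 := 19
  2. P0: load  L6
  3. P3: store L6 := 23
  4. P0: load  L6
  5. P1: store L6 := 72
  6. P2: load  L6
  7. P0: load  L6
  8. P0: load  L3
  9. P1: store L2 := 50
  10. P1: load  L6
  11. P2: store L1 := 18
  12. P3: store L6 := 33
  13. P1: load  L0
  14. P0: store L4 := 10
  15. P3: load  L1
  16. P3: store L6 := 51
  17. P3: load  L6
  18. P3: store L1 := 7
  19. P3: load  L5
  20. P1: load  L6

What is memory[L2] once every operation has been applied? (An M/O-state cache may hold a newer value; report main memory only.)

step 1: P0: store L2 := 19  ⟶  MIII  (L2)  txn=BusRdX  M[L2]=70
step 2: P0: load  L6  ⟶  EIII  (L6)  txn=BusRd  M[L6]=20
step 3: P3: store L6 := 23  ⟶  IIIM  (L6)  txn=BusRdX  M[L6]=20
step 4: P0: load  L6  ⟶  SIIS  (L6)  txn=BusRd+Flush  M[L6]=23
step 5: P1: store L6 := 72  ⟶  IMII  (L6)  txn=BusRdX  M[L6]=23
step 6: P2: load  L6  ⟶  ISSI  (L6)  txn=BusRd+Flush  M[L6]=72
step 7: P0: load  L6  ⟶  SSSI  (L6)  txn=BusRd  M[L6]=72
step 8: P0: load  L3  ⟶  EIII  (L3)  txn=BusRd  M[L3]=70
step 9: P1: store L2 := 50  ⟶  IMII  (L2)  txn=BusRdX+Flush  M[L2]=19
step 10: P1: load  L6  ⟶  SSSI  (L6)  txn=∅  M[L6]=72
step 11: P2: store L1 := 18  ⟶  IIMI  (L1)  txn=BusRdX  M[L1]=30
step 12: P3: store L6 := 33  ⟶  IIIM  (L6)  txn=BusRdX  M[L6]=72
step 13: P1: load  L0  ⟶  IEII  (L0)  txn=BusRd  M[L0]=20
step 14: P0: store L4 := 10  ⟶  MIII  (L4)  txn=BusRdX  M[L4]=50
step 15: P3: load  L1  ⟶  IISS  (L1)  txn=BusRd+Flush  M[L1]=18
step 16: P3: store L6 := 51  ⟶  IIIM  (L6)  txn=∅  M[L6]=72
step 17: P3: load  L6  ⟶  IIIM  (L6)  txn=∅  M[L6]=72
step 18: P3: store L1 := 7  ⟶  IIIM  (L1)  txn=BusUpgr  M[L1]=18
step 19: P3: load  L5  ⟶  IIIE  (L5)  txn=BusRd  M[L5]=70
step 20: P1: load  L6  ⟶  ISIS  (L6)  txn=BusRd+Flush  M[L6]=51

memory[L2] = 19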